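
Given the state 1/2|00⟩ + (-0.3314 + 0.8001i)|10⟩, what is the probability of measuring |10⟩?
0.75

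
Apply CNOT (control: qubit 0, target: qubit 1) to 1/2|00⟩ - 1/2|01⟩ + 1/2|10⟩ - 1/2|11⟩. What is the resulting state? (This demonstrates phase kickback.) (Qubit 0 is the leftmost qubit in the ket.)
1/2|00⟩ - 1/2|01⟩ - 1/2|10⟩ + 1/2|11⟩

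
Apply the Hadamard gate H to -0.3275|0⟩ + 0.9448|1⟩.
0.4365|0⟩ - 0.8997|1⟩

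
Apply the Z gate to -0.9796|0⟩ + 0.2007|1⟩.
-0.9796|0⟩ - 0.2007|1⟩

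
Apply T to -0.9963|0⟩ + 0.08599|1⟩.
-0.9963|0⟩ + (0.0608 + 0.0608i)|1⟩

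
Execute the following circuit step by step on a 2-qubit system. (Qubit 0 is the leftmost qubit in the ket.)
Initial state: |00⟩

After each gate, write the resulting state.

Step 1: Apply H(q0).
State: 1/√2|00⟩ + 1/√2|10⟩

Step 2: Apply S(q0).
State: 1/√2|00⟩ + (1/√2)i|10⟩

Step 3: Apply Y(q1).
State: (1/√2)i|01⟩ - 1/√2|11⟩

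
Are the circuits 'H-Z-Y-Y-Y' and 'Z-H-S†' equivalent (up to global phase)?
No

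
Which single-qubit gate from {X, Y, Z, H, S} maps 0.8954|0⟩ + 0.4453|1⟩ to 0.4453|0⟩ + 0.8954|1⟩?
X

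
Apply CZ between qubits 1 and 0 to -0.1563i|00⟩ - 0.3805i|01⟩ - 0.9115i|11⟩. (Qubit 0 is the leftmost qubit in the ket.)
-0.1563i|00⟩ - 0.3805i|01⟩ + 0.9115i|11⟩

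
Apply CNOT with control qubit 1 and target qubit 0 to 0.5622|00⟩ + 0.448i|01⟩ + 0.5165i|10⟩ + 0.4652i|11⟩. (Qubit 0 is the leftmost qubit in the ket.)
0.5622|00⟩ + 0.4652i|01⟩ + 0.5165i|10⟩ + 0.448i|11⟩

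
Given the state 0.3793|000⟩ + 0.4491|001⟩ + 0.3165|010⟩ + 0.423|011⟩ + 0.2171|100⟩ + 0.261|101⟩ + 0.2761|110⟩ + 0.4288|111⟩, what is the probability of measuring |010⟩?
0.1002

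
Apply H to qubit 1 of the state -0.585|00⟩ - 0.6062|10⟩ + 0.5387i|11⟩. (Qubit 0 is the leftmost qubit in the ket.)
-0.4137|00⟩ - 0.4137|01⟩ + (-0.4286 + 0.3809i)|10⟩ + (-0.4286 - 0.3809i)|11⟩

H on qubit 1 mixes each pair of kets that differ only in qubit 1: amplitudes (a, b) of (|…0…⟩, |…1…⟩) become ((a + b)/√2, (a − b)/√2). Kets absent from the input have amplitude 0.
(|00⟩, |01⟩): (a, b) = (-0.585, 0) → (-0.4137, -0.4137)
(|10⟩, |11⟩): (a, b) = (-0.6062, 0.5387i) → ((-0.4286 + 0.3809i), (-0.4286 - 0.3809i))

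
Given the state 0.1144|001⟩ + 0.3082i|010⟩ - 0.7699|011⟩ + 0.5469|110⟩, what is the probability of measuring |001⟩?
0.01309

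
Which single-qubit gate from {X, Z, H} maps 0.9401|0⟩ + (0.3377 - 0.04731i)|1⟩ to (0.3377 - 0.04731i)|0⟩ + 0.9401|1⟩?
X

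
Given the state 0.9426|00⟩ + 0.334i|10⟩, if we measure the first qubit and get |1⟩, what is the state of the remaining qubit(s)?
i|0⟩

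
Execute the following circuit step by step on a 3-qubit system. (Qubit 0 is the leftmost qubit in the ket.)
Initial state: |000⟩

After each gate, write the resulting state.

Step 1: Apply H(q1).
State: 1/√2|000⟩ + 1/√2|010⟩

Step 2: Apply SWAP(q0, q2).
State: 1/√2|000⟩ + 1/√2|010⟩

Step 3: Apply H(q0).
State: 1/2|000⟩ + 1/2|010⟩ + 1/2|100⟩ + 1/2|110⟩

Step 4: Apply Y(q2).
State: (1/2)i|001⟩ + (1/2)i|011⟩ + (1/2)i|101⟩ + (1/2)i|111⟩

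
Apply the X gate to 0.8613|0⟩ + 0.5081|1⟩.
0.5081|0⟩ + 0.8613|1⟩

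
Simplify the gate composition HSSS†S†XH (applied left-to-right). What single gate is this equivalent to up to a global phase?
Z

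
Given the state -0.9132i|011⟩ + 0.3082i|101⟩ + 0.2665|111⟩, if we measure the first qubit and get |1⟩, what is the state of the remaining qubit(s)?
0.7564i|01⟩ + 0.6541|11⟩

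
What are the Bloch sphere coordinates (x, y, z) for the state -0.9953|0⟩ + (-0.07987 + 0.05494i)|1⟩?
(0.159, -0.1094, 0.9812)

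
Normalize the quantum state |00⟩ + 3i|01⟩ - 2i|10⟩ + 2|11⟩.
0.2357|00⟩ + (1/√2)i|01⟩ - 0.4714i|10⟩ + 0.4714|11⟩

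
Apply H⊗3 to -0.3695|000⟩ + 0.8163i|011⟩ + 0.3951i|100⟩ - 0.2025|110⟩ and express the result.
(-0.2022 + 0.4283i)|000⟩ + (-0.2022 - 0.1489i)|001⟩ + (-0.05904 - 0.1489i)|010⟩ + (-0.05904 + 0.4283i)|011⟩ + (-0.05904 + 0.1489i)|100⟩ + (-0.05904 - 0.4283i)|101⟩ + (-0.2022 - 0.4283i)|110⟩ + (-0.2022 + 0.1489i)|111⟩

H⊗3 gives amp(|y⟩) = (1/2√2) Σ_x (−1)^(x·y) amp(|x⟩), where x·y is the number of positions in which both x and y have a 1.
|000⟩: (-0.3695 + 0.8163i + 0.3951i - 0.2025)/(2√2) = (-0.2022 + 0.4283i)
|001⟩: (-0.3695 - 0.8163i + 0.3951i - 0.2025)/(2√2) = (-0.2022 - 0.1489i)
|010⟩: (-0.3695 - 0.8163i + 0.3951i + 0.2025)/(2√2) = (-0.05904 - 0.1489i)
|011⟩: (-0.3695 + 0.8163i + 0.3951i + 0.2025)/(2√2) = (-0.05904 + 0.4283i)
|100⟩: (-0.3695 + 0.8163i - 0.3951i + 0.2025)/(2√2) = (-0.05904 + 0.1489i)
|101⟩: (-0.3695 - 0.8163i - 0.3951i + 0.2025)/(2√2) = (-0.05904 - 0.4283i)
|110⟩: (-0.3695 - 0.8163i - 0.3951i - 0.2025)/(2√2) = (-0.2022 - 0.4283i)
|111⟩: (-0.3695 + 0.8163i - 0.3951i - 0.2025)/(2√2) = (-0.2022 + 0.1489i)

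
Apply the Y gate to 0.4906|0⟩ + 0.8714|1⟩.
-0.8714i|0⟩ + 0.4906i|1⟩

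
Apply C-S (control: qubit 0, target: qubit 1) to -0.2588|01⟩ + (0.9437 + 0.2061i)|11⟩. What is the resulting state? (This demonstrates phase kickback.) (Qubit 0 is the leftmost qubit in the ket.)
-0.2588|01⟩ + (-0.2061 + 0.9437i)|11⟩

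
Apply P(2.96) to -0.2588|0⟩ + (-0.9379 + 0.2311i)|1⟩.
-0.2588|0⟩ + (0.8807 - 0.3967i)|1⟩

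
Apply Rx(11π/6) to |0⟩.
-0.9659|0⟩ - 0.2588i|1⟩

Rx(11π/6) = [[cos(θ/2), −i·sin(θ/2)], [−i·sin(θ/2), cos(θ/2)]]; θ = 11π/6, cos(θ/2) ≈ -0.965926, sin(θ/2) ≈ 0.258819.
With a = amp(|0⟩) = 1 and b = amp(|1⟩) = 0:
new amp(|0⟩) = (-0.965926)·a + (-0.258819i)·b = -0.9659
new amp(|1⟩) = (-0.258819i)·a + (-0.965926)·b = -0.2588i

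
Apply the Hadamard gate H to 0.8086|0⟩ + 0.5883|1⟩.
0.9878|0⟩ + 0.1558|1⟩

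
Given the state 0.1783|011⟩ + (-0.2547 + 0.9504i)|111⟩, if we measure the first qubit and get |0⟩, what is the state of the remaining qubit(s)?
|11⟩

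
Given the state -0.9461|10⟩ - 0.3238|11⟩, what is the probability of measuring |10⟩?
0.8951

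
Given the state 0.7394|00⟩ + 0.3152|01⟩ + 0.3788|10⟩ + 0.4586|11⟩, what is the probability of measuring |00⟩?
0.5467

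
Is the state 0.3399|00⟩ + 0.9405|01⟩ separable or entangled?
Separable

Writing the state as a|00⟩ + b|01⟩ + c|10⟩ + d|11⟩, it is a product state iff ad − bc = 0.
Here (a, b, c, d) = (0.3399, 0.9405, 0, 0): ad − bc = (0.3399)(0) − (0.9405)(0) = 0, so the state is separable.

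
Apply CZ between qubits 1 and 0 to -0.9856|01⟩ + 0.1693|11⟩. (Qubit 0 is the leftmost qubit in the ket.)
-0.9856|01⟩ - 0.1693|11⟩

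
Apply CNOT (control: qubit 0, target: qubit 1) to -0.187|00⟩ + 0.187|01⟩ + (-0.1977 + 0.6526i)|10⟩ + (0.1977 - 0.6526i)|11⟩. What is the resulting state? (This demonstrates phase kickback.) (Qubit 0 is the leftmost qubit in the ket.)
-0.187|00⟩ + 0.187|01⟩ + (0.1977 - 0.6526i)|10⟩ + (-0.1977 + 0.6526i)|11⟩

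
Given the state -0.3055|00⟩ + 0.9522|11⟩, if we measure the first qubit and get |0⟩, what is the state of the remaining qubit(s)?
-|0⟩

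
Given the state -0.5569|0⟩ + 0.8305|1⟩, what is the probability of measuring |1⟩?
0.6897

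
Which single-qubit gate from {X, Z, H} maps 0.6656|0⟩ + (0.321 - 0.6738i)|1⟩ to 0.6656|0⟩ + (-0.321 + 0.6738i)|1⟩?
Z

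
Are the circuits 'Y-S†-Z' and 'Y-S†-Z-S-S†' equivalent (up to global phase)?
Yes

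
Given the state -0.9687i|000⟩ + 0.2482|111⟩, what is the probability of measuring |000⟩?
0.9384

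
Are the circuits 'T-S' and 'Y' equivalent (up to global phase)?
No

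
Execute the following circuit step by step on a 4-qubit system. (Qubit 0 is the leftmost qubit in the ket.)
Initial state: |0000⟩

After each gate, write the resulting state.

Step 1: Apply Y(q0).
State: i|1000⟩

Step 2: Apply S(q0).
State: -|1000⟩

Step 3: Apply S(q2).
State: -|1000⟩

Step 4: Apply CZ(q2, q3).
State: -|1000⟩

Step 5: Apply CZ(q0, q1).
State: -|1000⟩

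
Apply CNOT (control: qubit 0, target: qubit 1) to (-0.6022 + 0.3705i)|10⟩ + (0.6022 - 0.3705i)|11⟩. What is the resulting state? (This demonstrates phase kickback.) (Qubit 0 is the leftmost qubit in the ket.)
(0.6022 - 0.3705i)|10⟩ + (-0.6022 + 0.3705i)|11⟩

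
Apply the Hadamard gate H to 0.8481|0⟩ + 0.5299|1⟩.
0.9744|0⟩ + 0.225|1⟩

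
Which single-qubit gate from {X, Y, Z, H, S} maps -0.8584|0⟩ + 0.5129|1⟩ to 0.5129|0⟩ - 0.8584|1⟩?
X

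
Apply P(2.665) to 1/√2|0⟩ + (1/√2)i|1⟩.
1/√2|0⟩ + (-0.3244 - 0.6283i)|1⟩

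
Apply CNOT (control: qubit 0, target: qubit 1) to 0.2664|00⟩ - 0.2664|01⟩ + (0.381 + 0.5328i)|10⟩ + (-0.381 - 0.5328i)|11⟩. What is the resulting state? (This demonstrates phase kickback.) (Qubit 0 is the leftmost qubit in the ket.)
0.2664|00⟩ - 0.2664|01⟩ + (-0.381 - 0.5328i)|10⟩ + (0.381 + 0.5328i)|11⟩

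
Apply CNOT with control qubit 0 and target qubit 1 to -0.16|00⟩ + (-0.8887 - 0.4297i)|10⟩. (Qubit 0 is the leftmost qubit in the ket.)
-0.16|00⟩ + (-0.8887 - 0.4297i)|11⟩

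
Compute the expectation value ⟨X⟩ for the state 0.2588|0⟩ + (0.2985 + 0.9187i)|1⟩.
0.1545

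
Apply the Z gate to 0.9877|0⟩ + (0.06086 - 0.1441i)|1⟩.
0.9877|0⟩ + (-0.06086 + 0.1441i)|1⟩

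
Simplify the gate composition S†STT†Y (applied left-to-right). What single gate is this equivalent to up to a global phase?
Y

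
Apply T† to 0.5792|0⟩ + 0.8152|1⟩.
0.5792|0⟩ + (0.5764 - 0.5764i)|1⟩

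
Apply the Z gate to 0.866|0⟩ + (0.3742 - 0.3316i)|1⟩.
0.866|0⟩ + (-0.3742 + 0.3316i)|1⟩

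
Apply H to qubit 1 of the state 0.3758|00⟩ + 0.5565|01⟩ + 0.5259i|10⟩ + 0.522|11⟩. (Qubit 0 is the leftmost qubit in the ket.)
0.6592|00⟩ - 0.1278|01⟩ + (0.3691 + 0.3719i)|10⟩ + (-0.3691 + 0.3719i)|11⟩

H on qubit 1 mixes each pair of kets that differ only in qubit 1: amplitudes (a, b) of (|…0…⟩, |…1…⟩) become ((a + b)/√2, (a − b)/√2). Kets absent from the input have amplitude 0.
(|00⟩, |01⟩): (a, b) = (0.3758, 0.5565) → (0.6592, -0.1278)
(|10⟩, |11⟩): (a, b) = (0.5259i, 0.522) → ((0.3691 + 0.3719i), (-0.3691 + 0.3719i))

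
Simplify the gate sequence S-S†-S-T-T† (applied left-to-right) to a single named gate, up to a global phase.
S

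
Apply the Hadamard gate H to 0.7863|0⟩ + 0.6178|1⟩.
0.9928|0⟩ + 0.1191|1⟩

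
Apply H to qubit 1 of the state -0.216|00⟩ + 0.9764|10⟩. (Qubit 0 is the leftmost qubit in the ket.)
-0.1527|00⟩ - 0.1527|01⟩ + 0.6904|10⟩ + 0.6904|11⟩

H on qubit 1 mixes each pair of kets that differ only in qubit 1: amplitudes (a, b) of (|…0…⟩, |…1…⟩) become ((a + b)/√2, (a − b)/√2). Kets absent from the input have amplitude 0.
(|00⟩, |01⟩): (a, b) = (-0.216, 0) → (-0.1527, -0.1527)
(|10⟩, |11⟩): (a, b) = (0.9764, 0) → (0.6904, 0.6904)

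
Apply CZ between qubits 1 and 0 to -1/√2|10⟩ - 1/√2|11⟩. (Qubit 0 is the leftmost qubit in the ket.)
-1/√2|10⟩ + 1/√2|11⟩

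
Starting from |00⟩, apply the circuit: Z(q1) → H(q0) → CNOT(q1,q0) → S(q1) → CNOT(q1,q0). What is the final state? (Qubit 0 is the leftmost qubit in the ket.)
1/√2|00⟩ + 1/√2|10⟩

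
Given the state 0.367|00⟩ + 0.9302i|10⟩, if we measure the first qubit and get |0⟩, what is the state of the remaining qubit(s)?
|0⟩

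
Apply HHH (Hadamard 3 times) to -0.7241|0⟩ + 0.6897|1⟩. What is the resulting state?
-0.02432|0⟩ - 0.9997|1⟩

H² = I, so H^3 = H: a single Hadamard. With (a, b) = (-0.7241, 0.6897), H gives ((a + b)/√2, (a − b)/√2) = (-0.02432, -0.9997).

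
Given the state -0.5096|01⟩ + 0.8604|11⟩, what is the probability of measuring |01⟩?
0.2597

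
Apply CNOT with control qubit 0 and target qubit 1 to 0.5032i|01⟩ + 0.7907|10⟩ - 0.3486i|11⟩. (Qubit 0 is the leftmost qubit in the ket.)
0.5032i|01⟩ - 0.3486i|10⟩ + 0.7907|11⟩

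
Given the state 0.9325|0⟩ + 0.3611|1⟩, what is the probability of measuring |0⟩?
0.8696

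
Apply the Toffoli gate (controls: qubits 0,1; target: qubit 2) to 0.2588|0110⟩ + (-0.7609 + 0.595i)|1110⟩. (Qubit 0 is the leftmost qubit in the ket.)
0.2588|0110⟩ + (-0.7609 + 0.595i)|1100⟩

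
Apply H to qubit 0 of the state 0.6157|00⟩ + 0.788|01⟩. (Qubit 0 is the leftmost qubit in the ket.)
0.4354|00⟩ + 0.5572|01⟩ + 0.4354|10⟩ + 0.5572|11⟩

H on qubit 0 mixes each pair of kets that differ only in qubit 0: amplitudes (a, b) of (|…0…⟩, |…1…⟩) become ((a + b)/√2, (a − b)/√2). Kets absent from the input have amplitude 0.
(|00⟩, |10⟩): (a, b) = (0.6157, 0) → (0.4354, 0.4354)
(|01⟩, |11⟩): (a, b) = (0.788, 0) → (0.5572, 0.5572)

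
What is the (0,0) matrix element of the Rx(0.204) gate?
0.9948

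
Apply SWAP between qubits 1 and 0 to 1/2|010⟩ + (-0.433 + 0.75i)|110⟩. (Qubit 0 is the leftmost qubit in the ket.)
1/2|100⟩ + (-0.433 + 0.75i)|110⟩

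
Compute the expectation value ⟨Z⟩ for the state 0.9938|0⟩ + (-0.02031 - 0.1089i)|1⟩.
0.9754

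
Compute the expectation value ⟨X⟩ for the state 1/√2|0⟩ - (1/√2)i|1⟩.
0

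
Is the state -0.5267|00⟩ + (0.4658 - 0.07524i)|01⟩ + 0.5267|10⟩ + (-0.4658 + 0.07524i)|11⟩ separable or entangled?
Separable

Writing the state as a|00⟩ + b|01⟩ + c|10⟩ + d|11⟩, it is a product state iff ad − bc = 0.
Here (a, b, c, d) = (-0.5267, (0.4658 - 0.07524i), 0.5267, (-0.4658 + 0.07524i)): ad − bc = (-0.5267)(-0.4658 + 0.07524i) − (0.4658 - 0.07524i)(0.5267) = 0, so the state is separable.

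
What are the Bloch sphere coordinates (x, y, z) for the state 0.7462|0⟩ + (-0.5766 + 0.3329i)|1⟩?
(-0.8605, 0.4968, 0.1135)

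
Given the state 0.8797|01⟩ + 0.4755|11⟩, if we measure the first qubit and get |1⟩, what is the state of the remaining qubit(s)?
|1⟩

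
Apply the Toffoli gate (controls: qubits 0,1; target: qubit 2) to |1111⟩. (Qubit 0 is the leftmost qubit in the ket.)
|1101⟩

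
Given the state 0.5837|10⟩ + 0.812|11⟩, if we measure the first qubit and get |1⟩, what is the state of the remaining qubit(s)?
0.5837|0⟩ + 0.812|1⟩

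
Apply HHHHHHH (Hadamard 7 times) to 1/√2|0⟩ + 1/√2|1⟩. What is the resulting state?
|0⟩

H² = I, so H^7 = H: a single Hadamard. With (a, b) = (1/√2, 1/√2), H gives ((a + b)/√2, (a − b)/√2) = (1, 0).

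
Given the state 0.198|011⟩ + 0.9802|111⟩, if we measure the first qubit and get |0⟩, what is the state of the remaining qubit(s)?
|11⟩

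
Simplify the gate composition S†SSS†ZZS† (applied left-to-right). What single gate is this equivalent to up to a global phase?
S†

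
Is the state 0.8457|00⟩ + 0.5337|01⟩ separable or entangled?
Separable

Writing the state as a|00⟩ + b|01⟩ + c|10⟩ + d|11⟩, it is a product state iff ad − bc = 0.
Here (a, b, c, d) = (0.8457, 0.5337, 0, 0): ad − bc = (0.8457)(0) − (0.5337)(0) = 0, so the state is separable.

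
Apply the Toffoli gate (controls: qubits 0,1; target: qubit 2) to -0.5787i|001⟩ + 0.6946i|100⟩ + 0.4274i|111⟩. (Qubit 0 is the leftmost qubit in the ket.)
-0.5787i|001⟩ + 0.6946i|100⟩ + 0.4274i|110⟩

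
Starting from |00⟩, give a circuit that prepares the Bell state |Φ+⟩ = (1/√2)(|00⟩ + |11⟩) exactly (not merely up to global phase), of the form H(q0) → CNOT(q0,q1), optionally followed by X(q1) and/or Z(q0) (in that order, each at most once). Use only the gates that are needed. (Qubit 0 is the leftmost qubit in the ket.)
H(q0) → CNOT(q0,q1)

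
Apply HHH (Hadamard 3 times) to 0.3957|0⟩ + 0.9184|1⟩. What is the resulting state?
0.9292|0⟩ - 0.3696|1⟩

H² = I, so H^3 = H: a single Hadamard. With (a, b) = (0.3957, 0.9184), H gives ((a + b)/√2, (a − b)/√2) = (0.9292, -0.3696).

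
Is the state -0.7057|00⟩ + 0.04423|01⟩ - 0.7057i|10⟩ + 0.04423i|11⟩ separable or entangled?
Separable

Writing the state as a|00⟩ + b|01⟩ + c|10⟩ + d|11⟩, it is a product state iff ad − bc = 0.
Here (a, b, c, d) = (-0.7057, 0.04423, -0.7057i, 0.04423i): ad − bc = (-0.7057)(0.04423i) − (0.04423)(-0.7057i) = 0, so the state is separable.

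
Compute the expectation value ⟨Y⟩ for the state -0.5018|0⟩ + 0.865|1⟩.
0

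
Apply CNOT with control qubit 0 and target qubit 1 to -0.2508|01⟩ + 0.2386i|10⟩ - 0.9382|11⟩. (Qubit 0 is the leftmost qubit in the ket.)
-0.2508|01⟩ - 0.9382|10⟩ + 0.2386i|11⟩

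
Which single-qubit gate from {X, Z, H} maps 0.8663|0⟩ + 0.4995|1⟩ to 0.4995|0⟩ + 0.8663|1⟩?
X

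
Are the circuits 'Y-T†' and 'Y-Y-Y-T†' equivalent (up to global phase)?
Yes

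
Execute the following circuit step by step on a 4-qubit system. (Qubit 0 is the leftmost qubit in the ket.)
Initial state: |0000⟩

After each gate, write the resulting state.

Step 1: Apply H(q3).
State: 1/√2|0000⟩ + 1/√2|0001⟩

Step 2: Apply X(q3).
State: 1/√2|0000⟩ + 1/√2|0001⟩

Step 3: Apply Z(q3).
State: 1/√2|0000⟩ - 1/√2|0001⟩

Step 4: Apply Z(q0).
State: 1/√2|0000⟩ - 1/√2|0001⟩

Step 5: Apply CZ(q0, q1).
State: 1/√2|0000⟩ - 1/√2|0001⟩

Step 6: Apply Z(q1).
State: 1/√2|0000⟩ - 1/√2|0001⟩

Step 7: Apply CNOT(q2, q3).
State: 1/√2|0000⟩ - 1/√2|0001⟩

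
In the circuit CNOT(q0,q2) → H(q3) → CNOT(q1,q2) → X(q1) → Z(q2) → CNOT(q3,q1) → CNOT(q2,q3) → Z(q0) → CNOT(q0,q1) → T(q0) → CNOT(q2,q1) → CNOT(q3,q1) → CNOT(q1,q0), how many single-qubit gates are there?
5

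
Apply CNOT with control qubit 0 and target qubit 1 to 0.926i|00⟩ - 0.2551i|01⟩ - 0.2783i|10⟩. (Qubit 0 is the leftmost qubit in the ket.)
0.926i|00⟩ - 0.2551i|01⟩ - 0.2783i|11⟩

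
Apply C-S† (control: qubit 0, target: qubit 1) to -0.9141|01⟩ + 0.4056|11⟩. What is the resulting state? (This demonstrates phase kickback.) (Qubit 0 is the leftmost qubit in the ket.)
-0.9141|01⟩ - 0.4056i|11⟩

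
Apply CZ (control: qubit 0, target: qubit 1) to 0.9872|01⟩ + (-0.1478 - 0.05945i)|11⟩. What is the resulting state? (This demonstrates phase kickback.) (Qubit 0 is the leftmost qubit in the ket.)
0.9872|01⟩ + (0.1478 + 0.05945i)|11⟩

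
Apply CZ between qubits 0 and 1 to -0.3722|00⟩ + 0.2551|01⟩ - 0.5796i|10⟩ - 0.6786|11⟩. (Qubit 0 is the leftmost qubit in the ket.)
-0.3722|00⟩ + 0.2551|01⟩ - 0.5796i|10⟩ + 0.6786|11⟩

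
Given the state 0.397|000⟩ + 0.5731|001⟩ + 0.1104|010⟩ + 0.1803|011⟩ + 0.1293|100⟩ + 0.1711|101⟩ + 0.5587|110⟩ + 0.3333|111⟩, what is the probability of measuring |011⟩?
0.03251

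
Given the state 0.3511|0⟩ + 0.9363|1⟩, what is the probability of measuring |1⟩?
0.8767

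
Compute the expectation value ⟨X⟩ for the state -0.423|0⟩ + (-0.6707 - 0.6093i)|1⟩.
0.5674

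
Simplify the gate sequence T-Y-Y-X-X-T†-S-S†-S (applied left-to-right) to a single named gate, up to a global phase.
S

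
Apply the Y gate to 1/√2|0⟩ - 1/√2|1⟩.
(1/√2)i|0⟩ + (1/√2)i|1⟩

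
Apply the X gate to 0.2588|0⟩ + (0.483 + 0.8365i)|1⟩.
(0.483 + 0.8365i)|0⟩ + 0.2588|1⟩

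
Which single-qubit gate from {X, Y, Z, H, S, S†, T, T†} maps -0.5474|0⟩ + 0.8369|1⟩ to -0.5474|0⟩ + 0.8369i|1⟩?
S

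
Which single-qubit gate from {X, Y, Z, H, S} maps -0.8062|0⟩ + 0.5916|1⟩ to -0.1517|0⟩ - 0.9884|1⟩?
H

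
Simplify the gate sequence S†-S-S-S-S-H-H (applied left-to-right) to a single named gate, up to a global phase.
S†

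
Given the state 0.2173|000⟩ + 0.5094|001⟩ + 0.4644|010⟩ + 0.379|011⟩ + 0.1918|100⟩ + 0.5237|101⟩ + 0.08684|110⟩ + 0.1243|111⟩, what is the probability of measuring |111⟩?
0.01545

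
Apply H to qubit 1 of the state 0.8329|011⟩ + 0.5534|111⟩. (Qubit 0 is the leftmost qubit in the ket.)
0.5889|001⟩ - 0.5889|011⟩ + 0.3913|101⟩ - 0.3913|111⟩

H on qubit 1 mixes each pair of kets that differ only in qubit 1: amplitudes (a, b) of (|…0…⟩, |…1…⟩) become ((a + b)/√2, (a − b)/√2). Kets absent from the input have amplitude 0.
(|001⟩, |011⟩): (a, b) = (0, 0.8329) → (0.5889, -0.5889)
(|101⟩, |111⟩): (a, b) = (0, 0.5534) → (0.3913, -0.3913)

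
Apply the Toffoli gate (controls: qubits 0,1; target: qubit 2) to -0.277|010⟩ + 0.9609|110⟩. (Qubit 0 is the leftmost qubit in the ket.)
-0.277|010⟩ + 0.9609|111⟩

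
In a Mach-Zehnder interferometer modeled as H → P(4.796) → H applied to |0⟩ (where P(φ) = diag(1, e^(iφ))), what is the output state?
(0.5418 - 0.4983i)|0⟩ + (0.4582 + 0.4983i)|1⟩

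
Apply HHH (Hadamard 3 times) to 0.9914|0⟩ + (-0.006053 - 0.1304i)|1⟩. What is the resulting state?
(0.6967 - 0.09221i)|0⟩ + (0.7053 + 0.09221i)|1⟩

H² = I, so H^3 = H: a single Hadamard. With (a, b) = (0.9914, (-0.006053 - 0.1304i)), H gives ((a + b)/√2, (a − b)/√2) = ((0.6967 - 0.09221i), (0.7053 + 0.09221i)).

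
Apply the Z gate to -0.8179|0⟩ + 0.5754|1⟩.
-0.8179|0⟩ - 0.5754|1⟩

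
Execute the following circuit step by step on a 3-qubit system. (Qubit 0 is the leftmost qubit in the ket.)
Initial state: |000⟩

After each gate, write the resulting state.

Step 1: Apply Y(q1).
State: i|010⟩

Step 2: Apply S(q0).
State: i|010⟩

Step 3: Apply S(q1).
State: -|010⟩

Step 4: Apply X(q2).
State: -|011⟩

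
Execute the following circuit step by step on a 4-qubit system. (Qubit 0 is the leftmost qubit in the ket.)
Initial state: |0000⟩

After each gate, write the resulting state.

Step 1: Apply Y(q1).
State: i|0100⟩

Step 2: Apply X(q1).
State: i|0000⟩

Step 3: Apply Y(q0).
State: -|1000⟩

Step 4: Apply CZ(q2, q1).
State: -|1000⟩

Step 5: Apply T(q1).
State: -|1000⟩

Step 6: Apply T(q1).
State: -|1000⟩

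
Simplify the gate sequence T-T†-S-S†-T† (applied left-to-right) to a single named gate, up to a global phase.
T†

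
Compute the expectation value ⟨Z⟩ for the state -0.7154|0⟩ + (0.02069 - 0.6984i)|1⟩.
0.02361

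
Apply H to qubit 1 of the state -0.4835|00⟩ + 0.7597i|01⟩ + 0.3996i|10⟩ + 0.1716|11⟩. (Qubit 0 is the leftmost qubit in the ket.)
(-0.3419 + 0.5372i)|00⟩ + (-0.3419 - 0.5372i)|01⟩ + (0.1213 + 0.2826i)|10⟩ + (-0.1213 + 0.2826i)|11⟩

H on qubit 1 mixes each pair of kets that differ only in qubit 1: amplitudes (a, b) of (|…0…⟩, |…1…⟩) become ((a + b)/√2, (a − b)/√2). Kets absent from the input have amplitude 0.
(|00⟩, |01⟩): (a, b) = (-0.4835, 0.7597i) → ((-0.3419 + 0.5372i), (-0.3419 - 0.5372i))
(|10⟩, |11⟩): (a, b) = (0.3996i, 0.1716) → ((0.1213 + 0.2826i), (-0.1213 + 0.2826i))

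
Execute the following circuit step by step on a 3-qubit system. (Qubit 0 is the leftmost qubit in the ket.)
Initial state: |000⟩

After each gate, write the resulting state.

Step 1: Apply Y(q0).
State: i|100⟩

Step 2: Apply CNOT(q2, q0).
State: i|100⟩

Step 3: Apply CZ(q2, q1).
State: i|100⟩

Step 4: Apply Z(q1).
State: i|100⟩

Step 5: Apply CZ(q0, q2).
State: i|100⟩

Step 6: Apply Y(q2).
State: -|101⟩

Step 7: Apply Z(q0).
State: |101⟩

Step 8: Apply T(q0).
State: (1/√2 + (1/√2)i)|101⟩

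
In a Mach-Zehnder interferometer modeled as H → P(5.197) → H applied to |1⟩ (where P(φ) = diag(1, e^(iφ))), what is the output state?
(0.2671 + 0.4424i)|0⟩ + (0.7329 - 0.4424i)|1⟩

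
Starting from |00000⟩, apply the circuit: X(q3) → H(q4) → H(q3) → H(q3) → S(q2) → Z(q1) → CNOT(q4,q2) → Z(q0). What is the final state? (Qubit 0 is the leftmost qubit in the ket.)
1/√2|00010⟩ + 1/√2|00111⟩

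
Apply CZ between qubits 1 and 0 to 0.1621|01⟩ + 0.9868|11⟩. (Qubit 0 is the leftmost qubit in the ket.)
0.1621|01⟩ - 0.9868|11⟩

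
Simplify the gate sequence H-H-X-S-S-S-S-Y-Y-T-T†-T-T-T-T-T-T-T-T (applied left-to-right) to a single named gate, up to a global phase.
X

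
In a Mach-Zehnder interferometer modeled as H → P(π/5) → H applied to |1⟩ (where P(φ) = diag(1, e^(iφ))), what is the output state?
(0.09549 - 0.2939i)|0⟩ + (0.9045 + 0.2939i)|1⟩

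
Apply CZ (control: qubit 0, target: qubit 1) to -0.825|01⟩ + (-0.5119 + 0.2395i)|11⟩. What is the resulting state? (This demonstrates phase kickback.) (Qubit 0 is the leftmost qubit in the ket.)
-0.825|01⟩ + (0.5119 - 0.2395i)|11⟩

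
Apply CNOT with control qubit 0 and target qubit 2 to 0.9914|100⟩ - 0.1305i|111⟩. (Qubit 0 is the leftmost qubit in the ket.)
0.9914|101⟩ - 0.1305i|110⟩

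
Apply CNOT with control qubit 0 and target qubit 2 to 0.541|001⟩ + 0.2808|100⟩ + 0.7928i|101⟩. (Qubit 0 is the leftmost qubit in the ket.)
0.541|001⟩ + 0.7928i|100⟩ + 0.2808|101⟩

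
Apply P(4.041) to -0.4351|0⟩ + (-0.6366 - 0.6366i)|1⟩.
-0.4351|0⟩ + (-0.1024 + 0.8944i)|1⟩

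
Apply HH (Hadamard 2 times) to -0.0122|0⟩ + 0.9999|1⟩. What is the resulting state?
-0.0122|0⟩ + 0.9999|1⟩

H² = I, so an even number of Hadamards cancels: H^2 = I and the state is unchanged.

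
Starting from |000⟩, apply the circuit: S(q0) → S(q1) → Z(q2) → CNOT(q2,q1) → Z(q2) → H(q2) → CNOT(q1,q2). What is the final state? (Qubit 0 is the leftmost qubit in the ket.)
1/√2|000⟩ + 1/√2|001⟩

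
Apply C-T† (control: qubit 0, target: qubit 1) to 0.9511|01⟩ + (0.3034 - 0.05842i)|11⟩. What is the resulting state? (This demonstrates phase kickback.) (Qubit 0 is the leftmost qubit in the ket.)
0.9511|01⟩ + (0.1732 - 0.2558i)|11⟩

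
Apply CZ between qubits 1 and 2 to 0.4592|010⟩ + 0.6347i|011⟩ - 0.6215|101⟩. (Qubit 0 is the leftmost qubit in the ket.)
0.4592|010⟩ - 0.6347i|011⟩ - 0.6215|101⟩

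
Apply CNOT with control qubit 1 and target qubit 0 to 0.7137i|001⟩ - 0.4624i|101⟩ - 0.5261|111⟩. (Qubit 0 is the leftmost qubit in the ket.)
0.7137i|001⟩ - 0.5261|011⟩ - 0.4624i|101⟩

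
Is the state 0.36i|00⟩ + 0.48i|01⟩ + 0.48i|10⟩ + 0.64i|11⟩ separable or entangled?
Separable

Writing the state as a|00⟩ + b|01⟩ + c|10⟩ + d|11⟩, it is a product state iff ad − bc = 0.
Here (a, b, c, d) = (0.36i, 0.48i, 0.48i, 0.64i): ad − bc = (0.36i)(0.64i) − (0.48i)(0.48i) = 0, so the state is separable.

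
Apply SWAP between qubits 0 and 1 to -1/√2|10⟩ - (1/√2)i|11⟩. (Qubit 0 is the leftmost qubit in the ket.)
-1/√2|01⟩ - (1/√2)i|11⟩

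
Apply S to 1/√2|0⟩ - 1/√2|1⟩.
1/√2|0⟩ - (1/√2)i|1⟩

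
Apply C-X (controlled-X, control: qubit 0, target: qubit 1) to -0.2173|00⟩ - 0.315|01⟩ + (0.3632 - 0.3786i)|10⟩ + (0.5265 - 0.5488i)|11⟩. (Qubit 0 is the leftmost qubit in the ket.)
-0.2173|00⟩ - 0.315|01⟩ + (0.5265 - 0.5488i)|10⟩ + (0.3632 - 0.3786i)|11⟩

C-X leaves the control-|0⟩ kets |00⟩, |01⟩ unchanged and applies X to qubit 1 on the control-|1⟩ pair (|10⟩, |11⟩).
X = [[0, 1], [1, 0]].
With a = amp(|10⟩) = (0.3632 - 0.3786i) and b = amp(|11⟩) = (0.5265 - 0.5488i):
new amp(|10⟩) = (1)·b = (0.5265 - 0.5488i)
new amp(|11⟩) = (1)·a = (0.3632 - 0.3786i)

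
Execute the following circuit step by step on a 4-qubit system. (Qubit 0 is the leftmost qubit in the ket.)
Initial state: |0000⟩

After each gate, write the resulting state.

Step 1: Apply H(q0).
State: 1/√2|0000⟩ + 1/√2|1000⟩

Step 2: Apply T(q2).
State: 1/√2|0000⟩ + 1/√2|1000⟩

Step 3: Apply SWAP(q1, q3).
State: 1/√2|0000⟩ + 1/√2|1000⟩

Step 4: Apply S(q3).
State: 1/√2|0000⟩ + 1/√2|1000⟩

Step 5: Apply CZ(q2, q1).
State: 1/√2|0000⟩ + 1/√2|1000⟩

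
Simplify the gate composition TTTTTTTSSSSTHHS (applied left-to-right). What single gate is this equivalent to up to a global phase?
S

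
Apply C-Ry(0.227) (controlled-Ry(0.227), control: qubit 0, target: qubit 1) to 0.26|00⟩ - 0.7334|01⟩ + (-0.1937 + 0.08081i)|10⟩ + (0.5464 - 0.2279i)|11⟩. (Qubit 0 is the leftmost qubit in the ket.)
0.26|00⟩ - 0.7334|01⟩ + (-0.2543 + 0.1061i)|10⟩ + (0.5209 - 0.2173i)|11⟩

C-Ry(0.227) leaves the control-|0⟩ kets |00⟩, |01⟩ unchanged and applies Ry(0.227) to qubit 1 on the control-|1⟩ pair (|10⟩, |11⟩).
Ry(0.227) = [[cos(θ/2), −sin(θ/2)], [sin(θ/2), cos(θ/2)]]; θ = 0.227, cos(θ/2) ≈ 0.993566, sin(θ/2) ≈ 0.113256.
With a = amp(|10⟩) = (-0.1937 + 0.08081i) and b = amp(|11⟩) = (0.5464 - 0.2279i):
new amp(|10⟩) = (0.993566)·a + (-0.113256)·b = (-0.2543 + 0.1061i)
new amp(|11⟩) = (0.113256)·a + (0.993566)·b = (0.5209 - 0.2173i)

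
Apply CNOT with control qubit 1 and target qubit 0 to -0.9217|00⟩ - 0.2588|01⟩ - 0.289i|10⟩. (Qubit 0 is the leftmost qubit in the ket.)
-0.9217|00⟩ - 0.289i|10⟩ - 0.2588|11⟩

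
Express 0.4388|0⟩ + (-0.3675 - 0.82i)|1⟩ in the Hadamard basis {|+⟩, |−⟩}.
(0.05042 - 0.5798i)|+⟩ + (0.5701 + 0.5798i)|−⟩

With |ψ⟩ = α|0⟩ + β|1⟩, the Hadamard-basis coefficients are ⟨+|ψ⟩ = (α + β)/√2 and ⟨−|ψ⟩ = (α − β)/√2.
Here α = 0.4388, β = (-0.3675 - 0.82i): (α + β)/√2 = (0.05042 - 0.5798i), (α − β)/√2 = (0.5701 + 0.5798i).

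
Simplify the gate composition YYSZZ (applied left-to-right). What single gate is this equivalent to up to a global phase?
S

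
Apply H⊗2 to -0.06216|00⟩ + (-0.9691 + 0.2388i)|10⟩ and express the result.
(-0.5156 + 0.1194i)|00⟩ + (-0.5156 + 0.1194i)|01⟩ + (0.4535 - 0.1194i)|10⟩ + (0.4535 - 0.1194i)|11⟩

H⊗2 gives amp(|y⟩) = (1/2) Σ_x (−1)^(x·y) amp(|x⟩), where x·y is the number of positions in which both x and y have a 1.
|00⟩: (-0.06216 + (-0.9691 + 0.2388i))/2 = (-0.5156 + 0.1194i)
|01⟩: (-0.06216 + (-0.9691 + 0.2388i))/2 = (-0.5156 + 0.1194i)
|10⟩: (-0.06216 - (-0.9691 + 0.2388i))/2 = (0.4535 - 0.1194i)
|11⟩: (-0.06216 - (-0.9691 + 0.2388i))/2 = (0.4535 - 0.1194i)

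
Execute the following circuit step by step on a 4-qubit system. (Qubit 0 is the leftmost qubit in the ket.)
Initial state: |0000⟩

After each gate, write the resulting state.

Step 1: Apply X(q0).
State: |1000⟩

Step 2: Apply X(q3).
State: |1001⟩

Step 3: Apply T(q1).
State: |1001⟩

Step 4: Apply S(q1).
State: |1001⟩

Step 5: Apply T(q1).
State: |1001⟩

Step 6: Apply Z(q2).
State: |1001⟩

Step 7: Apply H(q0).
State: 1/√2|0001⟩ - 1/√2|1001⟩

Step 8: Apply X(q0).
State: -1/√2|0001⟩ + 1/√2|1001⟩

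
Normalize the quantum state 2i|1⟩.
i|1⟩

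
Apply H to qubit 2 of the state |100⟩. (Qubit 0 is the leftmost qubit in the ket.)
1/√2|100⟩ + 1/√2|101⟩

H on qubit 2 mixes each pair of kets that differ only in qubit 2: amplitudes (a, b) of (|…0…⟩, |…1…⟩) become ((a + b)/√2, (a − b)/√2). Kets absent from the input have amplitude 0.
(|100⟩, |101⟩): (a, b) = (1, 0) → (1/√2, 1/√2)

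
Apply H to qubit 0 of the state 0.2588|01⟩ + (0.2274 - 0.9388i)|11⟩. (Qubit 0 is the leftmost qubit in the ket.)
(0.3438 - 0.6638i)|01⟩ + (0.0222 + 0.6638i)|11⟩

H on qubit 0 mixes each pair of kets that differ only in qubit 0: amplitudes (a, b) of (|…0…⟩, |…1…⟩) become ((a + b)/√2, (a − b)/√2). Kets absent from the input have amplitude 0.
(|01⟩, |11⟩): (a, b) = (0.2588, (0.2274 - 0.9388i)) → ((0.3438 - 0.6638i), (0.0222 + 0.6638i))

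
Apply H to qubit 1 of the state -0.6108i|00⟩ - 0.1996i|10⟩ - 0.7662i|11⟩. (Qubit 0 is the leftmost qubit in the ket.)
-0.4319i|00⟩ - 0.4319i|01⟩ - 0.6829i|10⟩ + 0.4006i|11⟩

H on qubit 1 mixes each pair of kets that differ only in qubit 1: amplitudes (a, b) of (|…0…⟩, |…1…⟩) become ((a + b)/√2, (a − b)/√2). Kets absent from the input have amplitude 0.
(|00⟩, |01⟩): (a, b) = (-0.6108i, 0) → (-0.4319i, -0.4319i)
(|10⟩, |11⟩): (a, b) = (-0.1996i, -0.7662i) → (-0.6829i, 0.4006i)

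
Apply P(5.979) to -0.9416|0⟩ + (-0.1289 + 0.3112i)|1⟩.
-0.9416|0⟩ + (-0.02977 + 0.3355i)|1⟩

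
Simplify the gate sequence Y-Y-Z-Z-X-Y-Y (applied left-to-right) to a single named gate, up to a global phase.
X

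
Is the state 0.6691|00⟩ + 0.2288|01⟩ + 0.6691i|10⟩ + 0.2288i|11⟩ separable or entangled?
Separable

Writing the state as a|00⟩ + b|01⟩ + c|10⟩ + d|11⟩, it is a product state iff ad − bc = 0.
Here (a, b, c, d) = (0.6691, 0.2288, 0.6691i, 0.2288i): ad − bc = (0.6691)(0.2288i) − (0.2288)(0.6691i) = 0, so the state is separable.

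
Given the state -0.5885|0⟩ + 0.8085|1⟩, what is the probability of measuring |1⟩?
0.6537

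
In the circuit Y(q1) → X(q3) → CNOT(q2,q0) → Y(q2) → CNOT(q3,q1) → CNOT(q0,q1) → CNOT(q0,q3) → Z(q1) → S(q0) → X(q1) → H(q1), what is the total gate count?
11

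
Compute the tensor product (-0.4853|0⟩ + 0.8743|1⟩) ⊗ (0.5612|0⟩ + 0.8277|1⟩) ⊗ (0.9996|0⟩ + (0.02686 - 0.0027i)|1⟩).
-0.2722|000⟩ + (-0.007315 + 0.0007353i)|001⟩ - 0.4015|010⟩ + (-0.01079 + 0.001085i)|011⟩ + 0.4905|100⟩ + (0.01318 - 0.001325i)|101⟩ + 0.7234|110⟩ + (0.01944 - 0.001954i)|111⟩

amp(|b₁b₂…⟩) = product of the factor amplitudes for bits b₁, b₂, …; only kets whose every factor amplitude is nonzero survive.
|000⟩: (-0.4853)(0.5612)(0.9996) = -0.2722
|001⟩: (-0.4853)(0.5612)(0.02686 - 0.0027i) = (-0.007315 + 0.0007353i)
|010⟩: (-0.4853)(0.8277)(0.9996) = -0.4015
|011⟩: (-0.4853)(0.8277)(0.02686 - 0.0027i) = (-0.01079 + 0.001085i)
|100⟩: (0.8743)(0.5612)(0.9996) = 0.4905
|101⟩: (0.8743)(0.5612)(0.02686 - 0.0027i) = (0.01318 - 0.001325i)
|110⟩: (0.8743)(0.8277)(0.9996) = 0.7234
|111⟩: (0.8743)(0.8277)(0.02686 - 0.0027i) = (0.01944 - 0.001954i)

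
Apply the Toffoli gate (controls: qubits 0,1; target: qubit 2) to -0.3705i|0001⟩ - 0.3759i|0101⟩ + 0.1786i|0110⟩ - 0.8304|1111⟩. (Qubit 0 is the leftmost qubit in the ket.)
-0.3705i|0001⟩ - 0.3759i|0101⟩ + 0.1786i|0110⟩ - 0.8304|1101⟩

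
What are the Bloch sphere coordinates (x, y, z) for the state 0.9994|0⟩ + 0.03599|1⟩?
(0.07194, 0, 0.9975)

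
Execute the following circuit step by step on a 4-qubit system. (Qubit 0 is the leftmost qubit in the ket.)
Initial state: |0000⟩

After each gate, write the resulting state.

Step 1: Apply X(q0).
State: |1000⟩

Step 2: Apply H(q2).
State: 1/√2|1000⟩ + 1/√2|1010⟩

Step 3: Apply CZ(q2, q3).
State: 1/√2|1000⟩ + 1/√2|1010⟩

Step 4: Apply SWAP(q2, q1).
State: 1/√2|1000⟩ + 1/√2|1100⟩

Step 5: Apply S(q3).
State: 1/√2|1000⟩ + 1/√2|1100⟩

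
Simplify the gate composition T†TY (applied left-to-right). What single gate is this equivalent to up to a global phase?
Y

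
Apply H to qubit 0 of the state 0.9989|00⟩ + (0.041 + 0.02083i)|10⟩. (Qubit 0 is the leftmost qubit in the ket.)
(0.7353 + 0.01473i)|00⟩ + (0.6773 - 0.01473i)|10⟩

H on qubit 0 mixes each pair of kets that differ only in qubit 0: amplitudes (a, b) of (|…0…⟩, |…1…⟩) become ((a + b)/√2, (a − b)/√2). Kets absent from the input have amplitude 0.
(|00⟩, |10⟩): (a, b) = (0.9989, (0.041 + 0.02083i)) → ((0.7353 + 0.01473i), (0.6773 - 0.01473i))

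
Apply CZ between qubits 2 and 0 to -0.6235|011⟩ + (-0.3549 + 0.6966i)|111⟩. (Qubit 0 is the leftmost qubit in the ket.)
-0.6235|011⟩ + (0.3549 - 0.6966i)|111⟩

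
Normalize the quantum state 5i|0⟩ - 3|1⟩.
0.8575i|0⟩ - 0.5145|1⟩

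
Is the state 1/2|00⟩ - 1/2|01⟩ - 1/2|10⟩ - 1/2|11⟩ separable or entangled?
Entangled

Writing the state as a|00⟩ + b|01⟩ + c|10⟩ + d|11⟩, it is a product state iff ad − bc = 0.
Here (a, b, c, d) = (1/2, -1/2, -1/2, -1/2): ad − bc = (1/2)(-1/2) − (-1/2)(-1/2) = -1/2 ≠ 0, so the state is entangled.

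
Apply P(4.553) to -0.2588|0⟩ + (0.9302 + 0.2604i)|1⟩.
-0.2588|0⟩ + (0.1095 - 0.9597i)|1⟩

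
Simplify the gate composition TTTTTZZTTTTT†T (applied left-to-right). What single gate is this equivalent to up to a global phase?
T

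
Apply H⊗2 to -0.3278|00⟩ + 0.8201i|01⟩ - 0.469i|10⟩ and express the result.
(-0.1639 + 0.1756i)|00⟩ + (-0.1639 - 0.6446i)|01⟩ + (-0.1639 + 0.6446i)|10⟩ + (-0.1639 - 0.1756i)|11⟩

H⊗2 gives amp(|y⟩) = (1/2) Σ_x (−1)^(x·y) amp(|x⟩), where x·y is the number of positions in which both x and y have a 1.
|00⟩: (-0.3278 + 0.8201i - 0.469i)/2 = (-0.1639 + 0.1756i)
|01⟩: (-0.3278 - 0.8201i - 0.469i)/2 = (-0.1639 - 0.6446i)
|10⟩: (-0.3278 + 0.8201i + 0.469i)/2 = (-0.1639 + 0.6446i)
|11⟩: (-0.3278 - 0.8201i + 0.469i)/2 = (-0.1639 - 0.1756i)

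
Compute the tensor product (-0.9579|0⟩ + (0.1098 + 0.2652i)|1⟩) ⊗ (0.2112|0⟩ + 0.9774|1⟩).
-0.2023|00⟩ - 0.9363|01⟩ + (0.02319 + 0.05601i)|10⟩ + (0.1073 + 0.2592i)|11⟩

amp(|b₁b₂…⟩) = product of the factor amplitudes for bits b₁, b₂, …; only kets whose every factor amplitude is nonzero survive.
|00⟩: (-0.9579)(0.2112) = -0.2023
|01⟩: (-0.9579)(0.9774) = -0.9363
|10⟩: (0.1098 + 0.2652i)(0.2112) = (0.02319 + 0.05601i)
|11⟩: (0.1098 + 0.2652i)(0.9774) = (0.1073 + 0.2592i)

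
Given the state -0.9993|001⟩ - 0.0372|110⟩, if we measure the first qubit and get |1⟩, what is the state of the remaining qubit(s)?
-|10⟩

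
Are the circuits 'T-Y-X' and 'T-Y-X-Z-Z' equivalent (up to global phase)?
Yes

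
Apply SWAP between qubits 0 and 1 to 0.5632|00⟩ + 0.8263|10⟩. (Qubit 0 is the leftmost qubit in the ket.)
0.5632|00⟩ + 0.8263|01⟩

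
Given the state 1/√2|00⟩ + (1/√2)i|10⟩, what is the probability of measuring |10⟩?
1/2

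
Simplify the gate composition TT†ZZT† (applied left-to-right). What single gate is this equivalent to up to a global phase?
T†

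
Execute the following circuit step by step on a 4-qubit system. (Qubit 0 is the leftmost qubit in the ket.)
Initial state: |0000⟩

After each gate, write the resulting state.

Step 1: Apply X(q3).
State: |0001⟩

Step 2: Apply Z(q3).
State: -|0001⟩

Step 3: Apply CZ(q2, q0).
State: -|0001⟩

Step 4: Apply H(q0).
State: -1/√2|0001⟩ - 1/√2|1001⟩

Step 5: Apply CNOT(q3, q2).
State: -1/√2|0011⟩ - 1/√2|1011⟩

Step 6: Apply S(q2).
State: -(1/√2)i|0011⟩ - (1/√2)i|1011⟩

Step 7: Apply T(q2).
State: (1/2 - (1/2)i)|0011⟩ + (1/2 - (1/2)i)|1011⟩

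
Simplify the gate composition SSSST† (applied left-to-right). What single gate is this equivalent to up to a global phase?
T†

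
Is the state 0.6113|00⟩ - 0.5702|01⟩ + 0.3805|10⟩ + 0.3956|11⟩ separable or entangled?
Entangled

Writing the state as a|00⟩ + b|01⟩ + c|10⟩ + d|11⟩, it is a product state iff ad − bc = 0.
Here (a, b, c, d) = (0.6113, -0.5702, 0.3805, 0.3956): ad − bc = (0.6113)(0.3956) − (-0.5702)(0.3805) = 0.4588 ≠ 0, so the state is entangled.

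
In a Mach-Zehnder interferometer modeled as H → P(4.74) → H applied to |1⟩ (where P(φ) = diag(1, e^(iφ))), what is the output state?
(0.4862 + 0.4998i)|0⟩ + (0.5138 - 0.4998i)|1⟩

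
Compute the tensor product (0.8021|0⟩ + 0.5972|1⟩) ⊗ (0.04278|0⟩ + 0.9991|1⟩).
0.03431|00⟩ + 0.8014|01⟩ + 0.02555|10⟩ + 0.5967|11⟩

amp(|b₁b₂…⟩) = product of the factor amplitudes for bits b₁, b₂, …; only kets whose every factor amplitude is nonzero survive.
|00⟩: (0.8021)(0.04278) = 0.03431
|01⟩: (0.8021)(0.9991) = 0.8014
|10⟩: (0.5972)(0.04278) = 0.02555
|11⟩: (0.5972)(0.9991) = 0.5967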